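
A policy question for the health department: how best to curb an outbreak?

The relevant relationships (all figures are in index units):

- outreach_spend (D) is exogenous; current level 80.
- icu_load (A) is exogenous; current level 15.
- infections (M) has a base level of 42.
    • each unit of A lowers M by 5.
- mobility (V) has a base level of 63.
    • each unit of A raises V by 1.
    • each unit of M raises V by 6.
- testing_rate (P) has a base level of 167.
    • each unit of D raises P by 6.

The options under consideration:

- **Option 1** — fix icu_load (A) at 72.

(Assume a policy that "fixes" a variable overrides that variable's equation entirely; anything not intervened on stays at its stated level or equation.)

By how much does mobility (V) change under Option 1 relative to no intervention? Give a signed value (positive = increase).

-1653

Baseline:
  A = 15
  M = 42 − 5·15 = -33
  V = 63 + 15 + 6·(-33) = -120
Option 1 (A := 72):
  A = 72
  M = 42 − 5·72 = -318
  V = 63 + 72 + 6·(-318) = -1773
Change in V: -1773 − (-120) = -1653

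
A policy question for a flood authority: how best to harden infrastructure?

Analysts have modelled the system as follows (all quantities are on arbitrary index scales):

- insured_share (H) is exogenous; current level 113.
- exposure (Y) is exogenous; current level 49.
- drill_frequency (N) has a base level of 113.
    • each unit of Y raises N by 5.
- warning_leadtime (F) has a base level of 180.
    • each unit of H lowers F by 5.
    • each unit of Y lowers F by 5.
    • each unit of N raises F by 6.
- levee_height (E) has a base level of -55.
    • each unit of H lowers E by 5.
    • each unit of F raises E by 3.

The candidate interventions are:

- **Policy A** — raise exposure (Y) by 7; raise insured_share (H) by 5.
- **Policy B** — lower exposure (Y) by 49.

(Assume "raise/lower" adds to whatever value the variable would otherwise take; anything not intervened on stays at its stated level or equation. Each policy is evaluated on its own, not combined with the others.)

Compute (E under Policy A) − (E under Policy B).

4100

Policy A (Y + 7, H + 5):
  H = 113 + 5 = 118
  Y = 49 + 7 = 56
  N = 113 + 5·56 = 393
  F = 180 − 5·118 − 5·56 + 6·393 = 1668
  E = -55 − 5·118 + 3·1668 = 4359
Policy B (Y − 49):
  H = 113
  Y = 49 − 49 = 0
  N = 113 + 5·0 = 113
  F = 180 − 5·113 − 5·0 + 6·113 = 293
  E = -55 − 5·113 + 3·293 = 259
E: 4359 − 259 = 4100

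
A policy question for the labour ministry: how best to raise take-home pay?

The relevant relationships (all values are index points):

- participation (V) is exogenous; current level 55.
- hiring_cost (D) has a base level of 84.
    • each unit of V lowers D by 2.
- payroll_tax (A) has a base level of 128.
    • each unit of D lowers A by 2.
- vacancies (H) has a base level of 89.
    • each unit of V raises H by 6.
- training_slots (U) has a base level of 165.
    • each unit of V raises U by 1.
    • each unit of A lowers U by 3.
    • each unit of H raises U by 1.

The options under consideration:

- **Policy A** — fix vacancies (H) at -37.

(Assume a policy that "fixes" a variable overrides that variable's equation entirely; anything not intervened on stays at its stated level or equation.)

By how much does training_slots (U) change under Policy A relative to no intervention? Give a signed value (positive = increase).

Baseline:
  V = 55
  D = 84 − 2·55 = -26
  A = 128 − 2·(-26) = 180
  H = 89 + 6·55 = 419
  U = 165 + 55 − 3·180 + 419 = 99
Policy A (H := -37):
  V = 55
  D = 84 − 2·55 = -26
  A = 128 − 2·(-26) = 180
  H = -37
  U = 165 + 55 − 3·180 + (-37) = -357
Change in U: -357 − 99 = -456

-456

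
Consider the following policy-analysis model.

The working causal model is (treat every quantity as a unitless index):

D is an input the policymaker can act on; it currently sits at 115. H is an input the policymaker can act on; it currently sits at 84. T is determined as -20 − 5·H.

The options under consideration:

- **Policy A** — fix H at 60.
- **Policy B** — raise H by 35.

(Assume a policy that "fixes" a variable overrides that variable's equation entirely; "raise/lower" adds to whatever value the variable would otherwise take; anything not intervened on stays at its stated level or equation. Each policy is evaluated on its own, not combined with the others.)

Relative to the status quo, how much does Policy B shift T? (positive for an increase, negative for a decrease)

Baseline:
  H = 84
  T = -20 − 5·84 = -440
Policy B (H + 35):
  H = 84 + 35 = 119
  T = -20 − 5·119 = -615
Change in T: -615 − (-440) = -175

-175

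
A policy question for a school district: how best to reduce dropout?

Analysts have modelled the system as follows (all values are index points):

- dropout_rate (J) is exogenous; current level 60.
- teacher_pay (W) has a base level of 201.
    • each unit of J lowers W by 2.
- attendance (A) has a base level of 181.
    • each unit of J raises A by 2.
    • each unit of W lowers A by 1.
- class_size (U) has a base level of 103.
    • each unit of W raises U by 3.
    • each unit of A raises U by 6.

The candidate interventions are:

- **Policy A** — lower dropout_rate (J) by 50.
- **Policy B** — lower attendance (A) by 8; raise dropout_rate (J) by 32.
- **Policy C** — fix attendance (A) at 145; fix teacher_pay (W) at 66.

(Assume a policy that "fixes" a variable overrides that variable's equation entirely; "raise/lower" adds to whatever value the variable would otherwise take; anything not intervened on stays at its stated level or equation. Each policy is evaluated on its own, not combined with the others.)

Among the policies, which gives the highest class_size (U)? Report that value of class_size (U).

2194

Policy A (J − 50):
  J = 60 − 50 = 10
  W = 201 − 2·10 = 181
  A = 181 + 2·10 − 181 = 20
  U = 103 + 3·181 + 6·20 = 766
Policy B (A − 8, J + 32):
  J = 60 + 32 = 92
  W = 201 − 2·92 = 17
  A = 181 + 2·92 − 17 (−8 from intervention) = 340
  U = 103 + 3·17 + 6·340 = 2194
Policy C (A := 145, W := 66):
  J = 60
  W = 66
  A = 145
  U = 103 + 3·66 + 6·145 = 1171
Comparing — Policy A: U=766, Policy B: U=2194, Policy C: U=1171. Highest is 2194 (Policy B).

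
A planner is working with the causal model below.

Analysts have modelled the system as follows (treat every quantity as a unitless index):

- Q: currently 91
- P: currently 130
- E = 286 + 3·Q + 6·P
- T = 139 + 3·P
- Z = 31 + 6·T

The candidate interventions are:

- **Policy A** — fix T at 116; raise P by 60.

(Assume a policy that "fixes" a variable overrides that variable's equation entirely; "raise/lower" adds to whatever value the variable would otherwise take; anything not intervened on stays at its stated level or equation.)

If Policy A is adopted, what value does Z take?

Policy A (T := 116, P + 60):
  P = 130 + 60 = 190
  T = 116
  Z = 31 + 6·116 = 727

727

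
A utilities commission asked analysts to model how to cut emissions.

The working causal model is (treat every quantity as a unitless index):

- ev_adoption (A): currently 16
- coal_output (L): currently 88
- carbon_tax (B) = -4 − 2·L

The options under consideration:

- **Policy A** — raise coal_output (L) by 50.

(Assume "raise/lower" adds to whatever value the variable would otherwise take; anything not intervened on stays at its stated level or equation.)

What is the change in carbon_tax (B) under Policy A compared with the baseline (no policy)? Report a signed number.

-100

Baseline:
  L = 88
  B = -4 − 2·88 = -180
Policy A (L + 50):
  L = 88 + 50 = 138
  B = -4 − 2·138 = -280
Change in B: -280 − (-180) = -100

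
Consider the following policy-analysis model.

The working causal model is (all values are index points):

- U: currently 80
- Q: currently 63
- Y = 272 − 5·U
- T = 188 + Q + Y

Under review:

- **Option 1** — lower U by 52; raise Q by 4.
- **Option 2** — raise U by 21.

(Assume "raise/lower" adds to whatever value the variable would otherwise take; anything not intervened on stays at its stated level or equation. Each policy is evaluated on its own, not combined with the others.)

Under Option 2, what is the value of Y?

-233

Option 2 (U + 21):
  U = 80 + 21 = 101
  Y = 272 − 5·101 = -233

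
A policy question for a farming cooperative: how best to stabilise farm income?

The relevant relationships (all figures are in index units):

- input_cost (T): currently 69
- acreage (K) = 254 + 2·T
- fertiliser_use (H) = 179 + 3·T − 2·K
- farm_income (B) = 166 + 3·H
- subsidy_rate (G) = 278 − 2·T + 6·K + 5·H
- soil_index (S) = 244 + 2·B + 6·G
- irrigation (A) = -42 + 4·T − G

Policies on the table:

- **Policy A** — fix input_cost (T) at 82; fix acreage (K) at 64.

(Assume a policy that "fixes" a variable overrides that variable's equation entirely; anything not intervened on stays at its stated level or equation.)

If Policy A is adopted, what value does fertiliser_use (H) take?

Policy A (T := 82, K := 64):
  T = 82
  K = 64
  H = 179 + 3·82 − 2·64 = 297

297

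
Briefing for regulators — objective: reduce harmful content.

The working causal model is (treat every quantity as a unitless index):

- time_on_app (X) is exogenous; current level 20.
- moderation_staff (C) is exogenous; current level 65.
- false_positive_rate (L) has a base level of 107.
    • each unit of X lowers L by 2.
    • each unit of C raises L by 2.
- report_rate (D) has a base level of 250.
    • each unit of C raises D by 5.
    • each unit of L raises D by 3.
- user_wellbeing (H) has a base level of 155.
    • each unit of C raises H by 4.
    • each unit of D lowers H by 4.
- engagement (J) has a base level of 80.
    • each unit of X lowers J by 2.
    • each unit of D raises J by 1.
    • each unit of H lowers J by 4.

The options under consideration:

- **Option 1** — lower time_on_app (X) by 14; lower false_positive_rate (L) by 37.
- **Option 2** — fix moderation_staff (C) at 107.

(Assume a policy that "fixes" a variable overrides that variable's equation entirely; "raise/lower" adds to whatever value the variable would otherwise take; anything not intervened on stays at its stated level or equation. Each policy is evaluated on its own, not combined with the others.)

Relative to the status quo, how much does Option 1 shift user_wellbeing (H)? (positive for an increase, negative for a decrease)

Baseline:
  X = 20
  C = 65
  L = 107 − 2·20 + 2·65 = 197
  D = 250 + 5·65 + 3·197 = 1166
  H = 155 + 4·65 − 4·1166 = -4249
Option 1 (X − 14, L − 37):
  X = 20 − 14 = 6
  C = 65
  L = 107 − 2·6 + 2·65 (−37 from intervention) = 188
  D = 250 + 5·65 + 3·188 = 1139
  H = 155 + 4·65 − 4·1139 = -4141
Change in H: -4141 − (-4249) = 108

108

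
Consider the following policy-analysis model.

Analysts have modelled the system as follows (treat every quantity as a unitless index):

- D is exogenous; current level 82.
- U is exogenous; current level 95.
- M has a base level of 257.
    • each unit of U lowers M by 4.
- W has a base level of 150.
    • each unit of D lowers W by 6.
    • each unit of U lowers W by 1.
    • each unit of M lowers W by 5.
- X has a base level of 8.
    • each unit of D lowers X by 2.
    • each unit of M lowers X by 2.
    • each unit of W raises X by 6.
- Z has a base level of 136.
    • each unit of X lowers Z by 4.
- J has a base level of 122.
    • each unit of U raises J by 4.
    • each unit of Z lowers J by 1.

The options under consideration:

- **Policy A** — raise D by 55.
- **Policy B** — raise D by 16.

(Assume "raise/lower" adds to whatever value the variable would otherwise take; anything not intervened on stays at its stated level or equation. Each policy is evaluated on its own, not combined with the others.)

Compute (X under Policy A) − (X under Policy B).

-1482

Policy A (D + 55):
  D = 82 + 55 = 137
  U = 95
  M = 257 − 4·95 = -123
  W = 150 − 6·137 − 95 − 5·(-123) = -152
  X = 8 − 2·137 − 2·(-123) + 6·(-152) = -932
Policy B (D + 16):
  D = 82 + 16 = 98
  U = 95
  M = 257 − 4·95 = -123
  W = 150 − 6·98 − 95 − 5·(-123) = 82
  X = 8 − 2·98 − 2·(-123) + 6·82 = 550
X: -932 − 550 = -1482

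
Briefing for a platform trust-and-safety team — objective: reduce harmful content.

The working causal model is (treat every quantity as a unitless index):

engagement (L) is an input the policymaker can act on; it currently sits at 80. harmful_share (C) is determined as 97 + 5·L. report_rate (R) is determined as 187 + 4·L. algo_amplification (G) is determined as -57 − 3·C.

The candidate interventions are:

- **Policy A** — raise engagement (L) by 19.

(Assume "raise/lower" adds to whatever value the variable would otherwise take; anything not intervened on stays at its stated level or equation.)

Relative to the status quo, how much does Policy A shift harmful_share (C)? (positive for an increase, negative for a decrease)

95

Baseline:
  L = 80
  C = 97 + 5·80 = 497
Policy A (L + 19):
  L = 80 + 19 = 99
  C = 97 + 5·99 = 592
Change in C: 592 − 497 = 95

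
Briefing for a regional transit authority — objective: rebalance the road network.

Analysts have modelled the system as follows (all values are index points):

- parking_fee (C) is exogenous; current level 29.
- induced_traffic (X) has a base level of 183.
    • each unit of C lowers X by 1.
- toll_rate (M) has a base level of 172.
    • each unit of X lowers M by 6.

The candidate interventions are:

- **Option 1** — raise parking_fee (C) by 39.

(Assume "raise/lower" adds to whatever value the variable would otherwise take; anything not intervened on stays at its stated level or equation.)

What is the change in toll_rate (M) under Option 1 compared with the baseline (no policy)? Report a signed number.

234

Baseline:
  C = 29
  X = 183 − 29 = 154
  M = 172 − 6·154 = -752
Option 1 (C + 39):
  C = 29 + 39 = 68
  X = 183 − 68 = 115
  M = 172 − 6·115 = -518
Change in M: -518 − (-752) = 234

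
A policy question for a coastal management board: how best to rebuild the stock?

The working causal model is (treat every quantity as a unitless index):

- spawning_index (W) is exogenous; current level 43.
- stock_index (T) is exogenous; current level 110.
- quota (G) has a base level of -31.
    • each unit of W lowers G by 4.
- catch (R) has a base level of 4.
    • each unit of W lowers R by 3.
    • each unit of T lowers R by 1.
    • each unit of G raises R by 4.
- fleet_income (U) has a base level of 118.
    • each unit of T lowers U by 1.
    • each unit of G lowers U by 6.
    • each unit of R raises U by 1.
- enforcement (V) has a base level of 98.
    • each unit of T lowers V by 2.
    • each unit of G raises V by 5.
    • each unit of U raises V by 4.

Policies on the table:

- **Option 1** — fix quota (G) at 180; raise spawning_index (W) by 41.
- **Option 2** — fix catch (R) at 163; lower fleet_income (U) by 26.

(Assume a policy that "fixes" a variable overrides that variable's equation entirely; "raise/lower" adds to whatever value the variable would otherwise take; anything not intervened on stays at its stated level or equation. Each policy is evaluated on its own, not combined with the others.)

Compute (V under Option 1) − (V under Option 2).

-6377

Option 1 (G := 180, W + 41):
  W = 43 + 41 = 84
  T = 110
  G = 180
  R = 4 − 3·84 − 110 + 4·180 = 362
  U = 118 − 110 − 6·180 + 362 = -710
  V = 98 − 2·110 + 5·180 + 4·(-710) = -2062
Option 2 (R := 163, U − 26):
  W = 43
  T = 110
  G = -31 − 4·43 = -203
  R = 163
  U = 118 − 110 − 6·(-203) + 163 (−26 from intervention) = 1363
  V = 98 − 2·110 + 5·(-203) + 4·1363 = 4315
V: -2062 − 4315 = -6377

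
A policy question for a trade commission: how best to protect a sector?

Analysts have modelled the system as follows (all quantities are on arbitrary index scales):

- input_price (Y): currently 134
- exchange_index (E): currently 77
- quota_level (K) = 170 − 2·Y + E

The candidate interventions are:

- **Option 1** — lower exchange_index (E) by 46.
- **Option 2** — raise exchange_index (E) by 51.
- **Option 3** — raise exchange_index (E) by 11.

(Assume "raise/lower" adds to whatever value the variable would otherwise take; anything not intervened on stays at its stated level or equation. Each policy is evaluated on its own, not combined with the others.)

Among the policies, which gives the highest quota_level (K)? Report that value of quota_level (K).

Option 1 (E − 46):
  Y = 134
  E = 77 − 46 = 31
  K = 170 − 2·134 + 31 = -67
Option 2 (E + 51):
  Y = 134
  E = 77 + 51 = 128
  K = 170 − 2·134 + 128 = 30
Option 3 (E + 11):
  Y = 134
  E = 77 + 11 = 88
  K = 170 − 2·134 + 88 = -10
Comparing — Option 1: K=-67, Option 2: K=30, Option 3: K=-10. Highest is 30 (Option 2).

30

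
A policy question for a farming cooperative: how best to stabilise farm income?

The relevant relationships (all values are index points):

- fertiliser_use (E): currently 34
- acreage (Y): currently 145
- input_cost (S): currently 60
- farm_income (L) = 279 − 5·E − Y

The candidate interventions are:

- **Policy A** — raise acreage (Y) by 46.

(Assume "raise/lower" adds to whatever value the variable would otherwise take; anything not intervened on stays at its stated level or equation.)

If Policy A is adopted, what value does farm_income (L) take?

Policy A (Y + 46):
  E = 34
  Y = 145 + 46 = 191
  L = 279 − 5·34 − 191 = -82

-82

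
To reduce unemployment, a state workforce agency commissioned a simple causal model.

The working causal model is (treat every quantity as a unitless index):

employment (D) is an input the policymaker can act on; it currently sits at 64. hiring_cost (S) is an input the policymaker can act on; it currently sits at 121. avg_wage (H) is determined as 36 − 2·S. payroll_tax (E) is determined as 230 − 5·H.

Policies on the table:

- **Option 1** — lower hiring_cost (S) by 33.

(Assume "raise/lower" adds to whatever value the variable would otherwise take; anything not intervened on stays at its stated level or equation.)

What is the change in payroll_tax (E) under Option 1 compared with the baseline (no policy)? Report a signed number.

-330

Baseline:
  S = 121
  H = 36 − 2·121 = -206
  E = 230 − 5·(-206) = 1260
Option 1 (S − 33):
  S = 121 − 33 = 88
  H = 36 − 2·88 = -140
  E = 230 − 5·(-140) = 930
Change in E: 930 − 1260 = -330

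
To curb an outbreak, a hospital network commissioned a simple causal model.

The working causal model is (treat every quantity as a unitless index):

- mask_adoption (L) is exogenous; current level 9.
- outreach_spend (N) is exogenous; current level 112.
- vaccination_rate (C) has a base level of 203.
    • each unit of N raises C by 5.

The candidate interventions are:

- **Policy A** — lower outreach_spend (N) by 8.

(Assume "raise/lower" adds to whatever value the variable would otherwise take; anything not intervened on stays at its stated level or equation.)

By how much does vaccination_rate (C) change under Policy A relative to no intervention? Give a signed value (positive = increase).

Baseline:
  N = 112
  C = 203 + 5·112 = 763
Policy A (N − 8):
  N = 112 − 8 = 104
  C = 203 + 5·104 = 723
Change in C: 723 − 763 = -40

-40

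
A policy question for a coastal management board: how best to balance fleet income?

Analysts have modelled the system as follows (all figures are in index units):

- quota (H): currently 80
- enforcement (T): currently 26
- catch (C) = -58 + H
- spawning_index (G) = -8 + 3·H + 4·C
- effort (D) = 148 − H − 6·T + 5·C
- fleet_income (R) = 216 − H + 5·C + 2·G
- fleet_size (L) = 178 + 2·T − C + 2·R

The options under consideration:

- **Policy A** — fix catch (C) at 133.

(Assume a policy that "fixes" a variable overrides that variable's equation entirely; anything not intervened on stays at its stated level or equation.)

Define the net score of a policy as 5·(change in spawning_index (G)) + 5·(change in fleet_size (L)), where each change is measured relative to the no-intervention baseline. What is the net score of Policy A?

Baseline:
  H = 80
  T = 26
  C = -58 + 80 = 22
  G = -8 + 3·80 + 4·22 = 320
  R = 216 − 80 + 5·22 + 2·320 = 886
  L = 178 + 2·26 − 22 + 2·886 = 1980
Policy A (C := 133):
  H = 80
  T = 26
  C = 133
  G = -8 + 3·80 + 4·133 = 764
  R = 216 − 80 + 5·133 + 2·764 = 2329
  L = 178 + 2·26 − 133 + 2·2329 = 4755
ΔG = 764 − 320 = 444; ΔL = 4755 − 1980 = 2775
Score = 5·444 + 5·2775 = 16095

16095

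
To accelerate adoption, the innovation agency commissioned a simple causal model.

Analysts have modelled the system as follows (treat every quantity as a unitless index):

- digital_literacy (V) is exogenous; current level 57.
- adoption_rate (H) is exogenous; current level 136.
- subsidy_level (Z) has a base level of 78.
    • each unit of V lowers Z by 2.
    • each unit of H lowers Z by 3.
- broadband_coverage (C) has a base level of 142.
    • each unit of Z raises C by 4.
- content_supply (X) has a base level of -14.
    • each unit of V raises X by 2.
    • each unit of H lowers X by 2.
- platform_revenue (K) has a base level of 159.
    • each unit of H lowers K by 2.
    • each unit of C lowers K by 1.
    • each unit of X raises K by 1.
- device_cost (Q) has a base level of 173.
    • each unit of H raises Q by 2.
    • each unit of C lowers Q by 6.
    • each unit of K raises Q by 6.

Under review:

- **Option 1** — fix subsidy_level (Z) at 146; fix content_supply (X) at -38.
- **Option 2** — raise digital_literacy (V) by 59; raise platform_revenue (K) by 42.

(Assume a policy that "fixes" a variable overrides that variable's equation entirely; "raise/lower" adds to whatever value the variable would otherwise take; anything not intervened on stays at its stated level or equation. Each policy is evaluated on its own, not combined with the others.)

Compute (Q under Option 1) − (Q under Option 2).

-34140

Option 1 (Z := 146, X := -38):
  V = 57
  H = 136
  Z = 146
  C = 142 + 4·146 = 726
  X = -38
  K = 159 − 2·136 − 726 + (-38) = -877
  Q = 173 + 2·136 − 6·726 + 6·(-877) = -9173
Option 2 (V + 59, K + 42):
  V = 57 + 59 = 116
  H = 136
  Z = 78 − 2·116 − 3·136 = -562
  C = 142 + 4·(-562) = -2106
  X = -14 + 2·116 − 2·136 = -54
  K = 159 − 2·136 − (-2106) + (-54) (+42 from intervention) = 1981
  Q = 173 + 2·136 − 6·(-2106) + 6·1981 = 24967
Q: -9173 − 24967 = -34140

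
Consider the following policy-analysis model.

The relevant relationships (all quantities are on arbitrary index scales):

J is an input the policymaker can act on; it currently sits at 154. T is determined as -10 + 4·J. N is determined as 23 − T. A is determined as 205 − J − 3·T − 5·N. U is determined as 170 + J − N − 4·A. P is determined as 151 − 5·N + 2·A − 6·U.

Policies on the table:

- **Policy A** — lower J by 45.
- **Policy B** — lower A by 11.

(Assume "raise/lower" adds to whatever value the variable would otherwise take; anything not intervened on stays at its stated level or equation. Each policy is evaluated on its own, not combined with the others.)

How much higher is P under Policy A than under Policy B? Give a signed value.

-7454

Policy A (J − 45):
  J = 154 − 45 = 109
  T = -10 + 4·109 = 426
  N = 23 − 426 = -403
  A = 205 − 109 − 3·426 − 5·(-403) = 833
  U = 170 + 109 − (-403) − 4·833 = -2650
  P = 151 − 5·(-403) + 2·833 − 6·(-2650) = 19732
Policy B (A − 11):
  J = 154
  T = -10 + 4·154 = 606
  N = 23 − 606 = -583
  A = 205 − 154 − 3·606 − 5·(-583) (−11 from intervention) = 1137
  U = 170 + 154 − (-583) − 4·1137 = -3641
  P = 151 − 5·(-583) + 2·1137 − 6·(-3641) = 27186
P: 19732 − 27186 = -7454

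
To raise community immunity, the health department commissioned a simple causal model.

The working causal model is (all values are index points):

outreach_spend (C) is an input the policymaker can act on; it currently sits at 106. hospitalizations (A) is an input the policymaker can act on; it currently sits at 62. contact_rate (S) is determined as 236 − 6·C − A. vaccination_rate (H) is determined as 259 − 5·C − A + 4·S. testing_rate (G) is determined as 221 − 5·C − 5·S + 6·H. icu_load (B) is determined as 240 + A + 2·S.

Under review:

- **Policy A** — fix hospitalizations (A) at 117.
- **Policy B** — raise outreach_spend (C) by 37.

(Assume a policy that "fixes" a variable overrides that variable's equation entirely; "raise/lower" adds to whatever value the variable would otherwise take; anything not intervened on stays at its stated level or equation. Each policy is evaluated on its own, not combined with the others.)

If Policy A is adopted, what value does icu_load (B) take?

Policy A (A := 117):
  C = 106
  A = 117
  S = 236 − 6·106 − 117 = -517
  B = 240 + 117 + 2·(-517) = -677

-677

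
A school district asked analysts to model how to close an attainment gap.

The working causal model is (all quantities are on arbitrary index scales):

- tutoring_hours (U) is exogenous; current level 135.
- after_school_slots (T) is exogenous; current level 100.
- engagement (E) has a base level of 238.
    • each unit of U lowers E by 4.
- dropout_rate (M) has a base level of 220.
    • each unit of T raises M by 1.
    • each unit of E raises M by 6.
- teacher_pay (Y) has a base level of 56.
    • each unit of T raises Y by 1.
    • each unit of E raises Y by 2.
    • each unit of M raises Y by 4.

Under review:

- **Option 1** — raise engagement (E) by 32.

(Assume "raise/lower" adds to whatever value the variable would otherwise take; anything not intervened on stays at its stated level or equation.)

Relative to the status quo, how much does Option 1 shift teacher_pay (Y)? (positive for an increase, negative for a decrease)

Baseline:
  U = 135
  T = 100
  E = 238 − 4·135 = -302
  M = 220 + 100 + 6·(-302) = -1492
  Y = 56 + 100 + 2·(-302) + 4·(-1492) = -6416
Option 1 (E + 32):
  U = 135
  T = 100
  E = 238 − 4·135 (+32 from intervention) = -270
  M = 220 + 100 + 6·(-270) = -1300
  Y = 56 + 100 + 2·(-270) + 4·(-1300) = -5584
Change in Y: -5584 − (-6416) = 832

832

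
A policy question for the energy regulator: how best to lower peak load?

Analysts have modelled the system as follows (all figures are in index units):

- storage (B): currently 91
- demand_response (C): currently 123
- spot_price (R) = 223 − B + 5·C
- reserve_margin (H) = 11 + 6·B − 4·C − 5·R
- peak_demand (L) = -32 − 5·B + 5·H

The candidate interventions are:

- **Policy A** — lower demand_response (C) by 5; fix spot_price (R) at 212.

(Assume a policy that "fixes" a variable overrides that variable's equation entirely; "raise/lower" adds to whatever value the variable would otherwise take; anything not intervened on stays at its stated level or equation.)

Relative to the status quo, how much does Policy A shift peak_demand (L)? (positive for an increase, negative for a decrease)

Baseline:
  B = 91
  C = 123
  R = 223 − 91 + 5·123 = 747
  H = 11 + 6·91 − 4·123 − 5·747 = -3670
  L = -32 − 5·91 + 5·(-3670) = -18837
Policy A (C − 5, R := 212):
  B = 91
  C = 123 − 5 = 118
  R = 212
  H = 11 + 6·91 − 4·118 − 5·212 = -975
  L = -32 − 5·91 + 5·(-975) = -5362
Change in L: -5362 − (-18837) = 13475

13475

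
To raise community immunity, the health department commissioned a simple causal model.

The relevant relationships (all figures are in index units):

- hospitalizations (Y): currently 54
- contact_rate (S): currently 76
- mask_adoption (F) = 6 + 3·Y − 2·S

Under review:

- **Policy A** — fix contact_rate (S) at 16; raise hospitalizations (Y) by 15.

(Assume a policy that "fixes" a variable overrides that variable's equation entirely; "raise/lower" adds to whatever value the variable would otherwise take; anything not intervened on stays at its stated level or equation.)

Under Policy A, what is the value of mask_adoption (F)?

181

Policy A (S := 16, Y + 15):
  Y = 54 + 15 = 69
  S = 16
  F = 6 + 3·69 − 2·16 = 181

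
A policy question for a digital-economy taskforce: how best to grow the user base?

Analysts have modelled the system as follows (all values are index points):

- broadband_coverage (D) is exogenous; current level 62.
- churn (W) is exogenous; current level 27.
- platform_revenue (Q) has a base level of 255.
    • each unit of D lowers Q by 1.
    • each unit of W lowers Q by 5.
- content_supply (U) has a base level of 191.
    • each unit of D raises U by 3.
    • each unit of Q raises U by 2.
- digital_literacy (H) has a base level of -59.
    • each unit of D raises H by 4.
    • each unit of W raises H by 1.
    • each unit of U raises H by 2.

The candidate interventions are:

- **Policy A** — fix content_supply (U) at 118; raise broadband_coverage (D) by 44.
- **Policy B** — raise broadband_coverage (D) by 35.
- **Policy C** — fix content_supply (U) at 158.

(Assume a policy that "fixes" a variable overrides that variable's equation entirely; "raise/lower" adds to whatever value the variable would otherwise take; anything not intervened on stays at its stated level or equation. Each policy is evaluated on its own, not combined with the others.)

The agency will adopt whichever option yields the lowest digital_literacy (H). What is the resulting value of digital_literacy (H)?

532

Policy A (U := 118, D + 44):
  D = 62 + 44 = 106
  W = 27
  Q = 255 − 106 − 5·27 = 14
  U = 118
  H = -59 + 4·106 + 27 + 2·118 = 628
Policy B (D + 35):
  D = 62 + 35 = 97
  W = 27
  Q = 255 − 97 − 5·27 = 23
  U = 191 + 3·97 + 2·23 = 528
  H = -59 + 4·97 + 27 + 2·528 = 1412
Policy C (U := 158):
  D = 62
  W = 27
  Q = 255 − 62 − 5·27 = 58
  U = 158
  H = -59 + 4·62 + 27 + 2·158 = 532
Comparing — Policy A: H=628, Policy B: H=1412, Policy C: H=532. Lowest is 532 (Policy C).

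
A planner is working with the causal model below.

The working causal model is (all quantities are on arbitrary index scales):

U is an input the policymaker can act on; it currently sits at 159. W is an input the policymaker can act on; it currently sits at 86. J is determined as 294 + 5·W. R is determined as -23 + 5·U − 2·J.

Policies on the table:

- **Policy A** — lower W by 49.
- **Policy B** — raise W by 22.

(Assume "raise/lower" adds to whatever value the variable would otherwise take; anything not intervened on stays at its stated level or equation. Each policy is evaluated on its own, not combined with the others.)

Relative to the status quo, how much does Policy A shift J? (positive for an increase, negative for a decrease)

Baseline:
  W = 86
  J = 294 + 5·86 = 724
Policy A (W − 49):
  W = 86 − 49 = 37
  J = 294 + 5·37 = 479
Change in J: 479 − 724 = -245

-245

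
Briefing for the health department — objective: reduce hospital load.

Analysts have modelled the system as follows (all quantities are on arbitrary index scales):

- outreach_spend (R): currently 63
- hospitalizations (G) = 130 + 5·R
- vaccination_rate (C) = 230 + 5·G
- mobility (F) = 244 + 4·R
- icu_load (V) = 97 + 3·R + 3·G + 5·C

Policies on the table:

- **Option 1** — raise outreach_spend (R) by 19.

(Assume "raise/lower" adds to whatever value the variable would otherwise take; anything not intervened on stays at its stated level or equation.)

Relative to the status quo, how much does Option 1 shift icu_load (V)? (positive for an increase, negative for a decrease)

2717

Baseline:
  R = 63
  G = 130 + 5·63 = 445
  C = 230 + 5·445 = 2455
  V = 97 + 3·63 + 3·445 + 5·2455 = 13896
Option 1 (R + 19):
  R = 63 + 19 = 82
  G = 130 + 5·82 = 540
  C = 230 + 5·540 = 2930
  V = 97 + 3·82 + 3·540 + 5·2930 = 16613
Change in V: 16613 − 13896 = 2717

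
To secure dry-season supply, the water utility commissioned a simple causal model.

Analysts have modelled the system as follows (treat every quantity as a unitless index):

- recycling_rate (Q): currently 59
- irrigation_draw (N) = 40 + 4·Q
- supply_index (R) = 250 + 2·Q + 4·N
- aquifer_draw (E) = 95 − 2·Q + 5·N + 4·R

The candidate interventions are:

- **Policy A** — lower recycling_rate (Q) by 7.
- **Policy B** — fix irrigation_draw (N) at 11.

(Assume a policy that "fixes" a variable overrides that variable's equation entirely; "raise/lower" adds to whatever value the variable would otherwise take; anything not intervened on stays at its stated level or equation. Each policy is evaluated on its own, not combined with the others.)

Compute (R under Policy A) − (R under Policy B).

Policy A (Q − 7):
  Q = 59 − 7 = 52
  N = 40 + 4·52 = 248
  R = 250 + 2·52 + 4·248 = 1346
Policy B (N := 11):
  Q = 59
  N = 11
  R = 250 + 2·59 + 4·11 = 412
R: 1346 − 412 = 934

934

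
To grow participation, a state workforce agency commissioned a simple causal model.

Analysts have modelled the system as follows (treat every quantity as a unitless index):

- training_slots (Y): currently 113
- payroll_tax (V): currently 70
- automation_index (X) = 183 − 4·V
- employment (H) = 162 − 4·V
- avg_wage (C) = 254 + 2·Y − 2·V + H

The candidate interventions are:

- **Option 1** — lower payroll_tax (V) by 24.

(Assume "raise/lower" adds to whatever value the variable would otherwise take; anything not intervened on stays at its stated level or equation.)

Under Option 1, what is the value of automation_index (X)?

-1

Option 1 (V − 24):
  V = 70 − 24 = 46
  X = 183 − 4·46 = -1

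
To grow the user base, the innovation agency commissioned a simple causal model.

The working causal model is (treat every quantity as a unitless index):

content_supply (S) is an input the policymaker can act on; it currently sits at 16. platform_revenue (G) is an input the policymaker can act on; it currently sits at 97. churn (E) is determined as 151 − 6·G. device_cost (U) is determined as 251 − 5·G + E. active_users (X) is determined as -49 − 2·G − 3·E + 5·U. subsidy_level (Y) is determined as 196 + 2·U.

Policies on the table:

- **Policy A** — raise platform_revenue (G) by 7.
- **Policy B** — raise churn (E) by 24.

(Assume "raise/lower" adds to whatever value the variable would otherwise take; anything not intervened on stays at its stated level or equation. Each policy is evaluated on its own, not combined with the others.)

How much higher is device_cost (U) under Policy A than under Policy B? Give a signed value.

-101

Policy A (G + 7):
  G = 97 + 7 = 104
  E = 151 − 6·104 = -473
  U = 251 − 5·104 + (-473) = -742
Policy B (E + 24):
  G = 97
  E = 151 − 6·97 (+24 from intervention) = -407
  U = 251 − 5·97 + (-407) = -641
U: -742 − (-641) = -101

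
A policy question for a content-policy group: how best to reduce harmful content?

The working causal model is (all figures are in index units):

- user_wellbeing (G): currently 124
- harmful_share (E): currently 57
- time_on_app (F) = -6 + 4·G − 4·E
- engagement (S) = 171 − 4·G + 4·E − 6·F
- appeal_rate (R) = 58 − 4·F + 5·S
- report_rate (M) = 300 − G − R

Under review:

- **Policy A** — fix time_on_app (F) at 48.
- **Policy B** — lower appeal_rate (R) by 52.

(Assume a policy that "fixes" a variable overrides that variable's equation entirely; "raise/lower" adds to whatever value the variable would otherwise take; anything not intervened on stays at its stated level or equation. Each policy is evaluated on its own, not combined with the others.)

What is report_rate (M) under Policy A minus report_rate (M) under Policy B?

-7328

Policy A (F := 48):
  G = 124
  E = 57
  F = 48
  S = 171 − 4·124 + 4·57 − 6·48 = -385
  R = 58 − 4·48 + 5·(-385) = -2059
  M = 300 − 124 − (-2059) = 2235
Policy B (R − 52):
  G = 124
  E = 57
  F = -6 + 4·124 − 4·57 = 262
  S = 171 − 4·124 + 4·57 − 6·262 = -1669
  R = 58 − 4·262 + 5·(-1669) (−52 from intervention) = -9387
  M = 300 − 124 − (-9387) = 9563
M: 2235 − 9563 = -7328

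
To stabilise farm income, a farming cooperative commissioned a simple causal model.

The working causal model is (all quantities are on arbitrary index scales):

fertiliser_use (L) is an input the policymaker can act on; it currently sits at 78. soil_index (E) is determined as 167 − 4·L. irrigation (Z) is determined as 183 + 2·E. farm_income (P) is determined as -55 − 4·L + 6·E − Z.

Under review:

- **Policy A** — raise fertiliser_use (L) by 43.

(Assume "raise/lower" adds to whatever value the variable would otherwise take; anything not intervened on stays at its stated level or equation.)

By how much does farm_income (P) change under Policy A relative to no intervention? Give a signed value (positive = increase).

-860

Baseline:
  L = 78
  E = 167 − 4·78 = -145
  Z = 183 + 2·(-145) = -107
  P = -55 − 4·78 + 6·(-145) − (-107) = -1130
Policy A (L + 43):
  L = 78 + 43 = 121
  E = 167 − 4·121 = -317
  Z = 183 + 2·(-317) = -451
  P = -55 − 4·121 + 6·(-317) − (-451) = -1990
Change in P: -1990 − (-1130) = -860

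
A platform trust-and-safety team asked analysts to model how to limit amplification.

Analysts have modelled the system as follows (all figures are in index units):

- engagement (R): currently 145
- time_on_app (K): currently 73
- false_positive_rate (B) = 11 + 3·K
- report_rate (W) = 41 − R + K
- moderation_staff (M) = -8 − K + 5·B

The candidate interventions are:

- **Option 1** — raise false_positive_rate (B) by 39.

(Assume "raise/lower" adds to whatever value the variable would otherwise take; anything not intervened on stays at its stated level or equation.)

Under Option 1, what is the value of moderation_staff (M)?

Option 1 (B + 39):
  K = 73
  B = 11 + 3·73 (+39 from intervention) = 269
  M = -8 − 73 + 5·269 = 1264

1264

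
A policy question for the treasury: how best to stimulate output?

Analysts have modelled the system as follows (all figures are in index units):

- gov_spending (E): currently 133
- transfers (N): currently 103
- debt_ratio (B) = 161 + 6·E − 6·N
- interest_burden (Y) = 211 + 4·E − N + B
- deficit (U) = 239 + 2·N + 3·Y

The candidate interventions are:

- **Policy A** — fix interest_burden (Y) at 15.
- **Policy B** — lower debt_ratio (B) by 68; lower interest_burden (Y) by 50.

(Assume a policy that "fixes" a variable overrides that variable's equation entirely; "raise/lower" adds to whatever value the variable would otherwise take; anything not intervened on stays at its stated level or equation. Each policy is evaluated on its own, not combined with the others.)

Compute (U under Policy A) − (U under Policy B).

-2544

Policy A (Y := 15):
  E = 133
  N = 103
  B = 161 + 6·133 − 6·103 = 341
  Y = 15
  U = 239 + 2·103 + 3·15 = 490
Policy B (B − 68, Y − 50):
  E = 133
  N = 103
  B = 161 + 6·133 − 6·103 (−68 from intervention) = 273
  Y = 211 + 4·133 − 103 + 273 (−50 from intervention) = 863
  U = 239 + 2·103 + 3·863 = 3034
U: 490 − 3034 = -2544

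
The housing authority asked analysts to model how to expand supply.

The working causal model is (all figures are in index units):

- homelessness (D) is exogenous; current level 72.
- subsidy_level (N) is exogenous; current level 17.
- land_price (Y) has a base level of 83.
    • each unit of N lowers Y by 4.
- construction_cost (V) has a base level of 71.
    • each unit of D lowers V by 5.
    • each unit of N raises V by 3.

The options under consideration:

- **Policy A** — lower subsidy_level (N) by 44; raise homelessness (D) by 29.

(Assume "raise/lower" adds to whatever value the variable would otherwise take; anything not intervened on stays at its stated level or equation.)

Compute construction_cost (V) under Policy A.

Policy A (N − 44, D + 29):
  D = 72 + 29 = 101
  N = 17 − 44 = -27
  V = 71 − 5·101 + 3·(-27) = -515

-515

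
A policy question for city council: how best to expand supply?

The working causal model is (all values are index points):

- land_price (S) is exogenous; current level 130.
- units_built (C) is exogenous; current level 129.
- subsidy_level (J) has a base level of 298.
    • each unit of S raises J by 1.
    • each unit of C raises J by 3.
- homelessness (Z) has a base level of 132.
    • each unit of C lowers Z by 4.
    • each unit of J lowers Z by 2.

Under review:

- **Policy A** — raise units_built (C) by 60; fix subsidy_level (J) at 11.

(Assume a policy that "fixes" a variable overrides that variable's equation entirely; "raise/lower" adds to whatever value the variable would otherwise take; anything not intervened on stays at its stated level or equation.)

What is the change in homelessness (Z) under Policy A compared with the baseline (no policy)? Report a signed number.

1368

Baseline:
  S = 130
  C = 129
  J = 298 + 130 + 3·129 = 815
  Z = 132 − 4·129 − 2·815 = -2014
Policy A (C + 60, J := 11):
  S = 130
  C = 129 + 60 = 189
  J = 11
  Z = 132 − 4·189 − 2·11 = -646
Change in Z: -646 − (-2014) = 1368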